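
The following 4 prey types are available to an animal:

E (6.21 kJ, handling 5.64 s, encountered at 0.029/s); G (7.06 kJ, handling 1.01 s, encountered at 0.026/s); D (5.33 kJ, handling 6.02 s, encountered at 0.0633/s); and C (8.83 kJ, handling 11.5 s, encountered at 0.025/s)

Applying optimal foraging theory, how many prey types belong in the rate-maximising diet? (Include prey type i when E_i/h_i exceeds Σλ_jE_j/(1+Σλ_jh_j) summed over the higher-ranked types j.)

Rank by E/h (kJ/s): G 6.99, E 1.1, D 0.885, C 0.768. Include each in turn until the next type's E/h falls below the running intake rate.
Rate on top 1: 0.1789. E: 1.1 > 0.1789 → include.
Rate on top 2: 0.3056. D: 0.885 > 0.3056 → include.
Rate on top 3: 0.4463. C: 0.768 > 0.4463 → include.
Optimal diet: G, E, D, C — 4 of 4 types.

4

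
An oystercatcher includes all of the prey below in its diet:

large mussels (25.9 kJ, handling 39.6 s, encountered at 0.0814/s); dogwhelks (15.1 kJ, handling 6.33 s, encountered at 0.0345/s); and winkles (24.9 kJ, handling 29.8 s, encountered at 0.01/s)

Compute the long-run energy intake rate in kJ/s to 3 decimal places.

R = (0.0814×25.9 + 0.0345×15.1 + 0.01×24.9) / (1 + 0.0814×39.6 + 0.0345×6.33 + 0.01×29.8) = 2.878/4.74 = 0.6072 kJ/s.

0.607 kJ/s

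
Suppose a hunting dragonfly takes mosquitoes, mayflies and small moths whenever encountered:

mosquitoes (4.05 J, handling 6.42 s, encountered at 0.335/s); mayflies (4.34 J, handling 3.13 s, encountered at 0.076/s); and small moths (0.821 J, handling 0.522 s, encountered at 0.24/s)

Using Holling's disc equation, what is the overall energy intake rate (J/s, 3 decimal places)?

0.536 J/s

R = Σλ_iE_i / (1 + Σλ_ih_i)
Numerator: 0.335×4.05 + 0.076×4.34 + 0.24×0.821 = 1.884
Denominator: 1 + 0.335×6.42 + 0.076×3.13 + 0.24×0.522 = 3.514
R = 1.884/3.514 = 0.5361 J/s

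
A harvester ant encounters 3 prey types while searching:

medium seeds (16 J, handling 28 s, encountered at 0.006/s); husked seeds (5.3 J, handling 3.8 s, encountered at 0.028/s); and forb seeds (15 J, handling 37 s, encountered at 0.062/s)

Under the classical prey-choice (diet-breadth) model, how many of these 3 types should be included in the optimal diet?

Profitabilities (E/h, J/s): husked seeds 1.39, medium seeds 0.571, forb seeds 0.405. Add prey in this order while the next type's profitability exceeds the intake rate on those already taken.
Rate on top 1: 0.1341. medium seeds: 0.571 > 0.1341 → include.
Rate on top 2: 0.1918. forb seeds: 0.405 > 0.1918 → include.
Optimal diet: husked seeds, medium seeds, forb seeds — 3 of 3 types.

3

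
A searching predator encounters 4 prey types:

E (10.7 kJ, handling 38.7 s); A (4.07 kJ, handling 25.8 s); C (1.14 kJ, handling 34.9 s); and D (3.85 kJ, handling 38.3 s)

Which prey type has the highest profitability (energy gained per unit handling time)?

In descending order of E/h:
E: 10.7/38.7 = 0.276 kJ/s
A: 4.07/25.8 = 0.158 kJ/s
D: 3.85/38.3 = 0.101 kJ/s
C: 1.14/34.9 = 0.0327 kJ/s

E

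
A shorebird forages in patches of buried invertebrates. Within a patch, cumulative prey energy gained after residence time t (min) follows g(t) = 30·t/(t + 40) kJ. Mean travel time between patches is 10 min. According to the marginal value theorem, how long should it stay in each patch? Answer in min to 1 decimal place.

20.0 min

By the marginal value theorem, leave when the instantaneous gain rate g'(t) equals the habitat-wide average g(t)/(T + t).
g'(t) = 30·40/(t + 40)². Setting 30·40/(t+40)² = 30t/[(t+40)(10+t)] gives 40(10+t) = t(t+40), so t² = 40×10 = 400.
t* = √400 = 20 min.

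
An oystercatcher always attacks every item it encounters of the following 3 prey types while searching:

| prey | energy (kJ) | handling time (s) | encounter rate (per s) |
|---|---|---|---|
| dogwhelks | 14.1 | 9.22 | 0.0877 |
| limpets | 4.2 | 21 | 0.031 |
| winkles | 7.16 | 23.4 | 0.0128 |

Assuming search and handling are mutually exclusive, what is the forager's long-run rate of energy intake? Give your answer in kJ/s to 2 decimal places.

Energy encountered per unit search time: 0.0877×14.1 + 0.031×4.2 + 0.0128×7.16 = 1.458 kJ/s.
Handling time per unit search time: 0.0877×9.22 + 0.031×21 + 0.0128×23.4 = 1.759.
Rate = 1.458/(1 + 1.759) = 0.5286 kJ/s.

0.53 kJ/s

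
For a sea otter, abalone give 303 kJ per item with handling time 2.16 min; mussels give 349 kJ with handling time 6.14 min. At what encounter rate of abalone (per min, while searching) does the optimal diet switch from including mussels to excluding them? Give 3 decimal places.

Drop mussels once their profitability E₂/h₂ falls below the rate achievable on abalone alone: E₂/h₂ = λE₁/(1 + λh₁).
Solve for λ: λE₁h₂ = E₂(1 + λh₁) → λ(E₁h₂ − E₂h₁) = E₂ → λ = E₂/(E₁h₂ − E₂h₁).
λ = 349/(303×6.14 − 349×2.16) = 349/1107 = 0.3154 per min.

0.315 per min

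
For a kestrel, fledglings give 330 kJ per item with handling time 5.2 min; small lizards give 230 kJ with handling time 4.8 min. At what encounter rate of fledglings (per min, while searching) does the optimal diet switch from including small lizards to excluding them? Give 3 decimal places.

At the threshold, the rate on fledglings alone equals the profitability of small lizards: λ·330/(1 + λ·5.2) = 230/4.8 = 47.92.
Rearranging, λ(330 − 47.92×5.2) = 47.92, so λ = 47.92/80.83 = 0.5928 per min.

0.593 per min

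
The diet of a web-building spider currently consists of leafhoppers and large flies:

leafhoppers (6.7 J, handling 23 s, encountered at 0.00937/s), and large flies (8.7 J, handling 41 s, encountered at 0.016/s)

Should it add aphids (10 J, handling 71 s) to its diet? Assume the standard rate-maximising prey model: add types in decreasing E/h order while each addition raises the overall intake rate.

Yes

Intake rate on the current diet: R = (0.00937×6.7 + 0.016×8.7) / (1 + 0.00937×23 + 0.016×41) = 0.202/1.872 = 0.1079 J/s.
aphids: E/h = 10/71 = 0.1408 J/s.
0.1408 > 0.1079, so adding aphids raises the average — include it.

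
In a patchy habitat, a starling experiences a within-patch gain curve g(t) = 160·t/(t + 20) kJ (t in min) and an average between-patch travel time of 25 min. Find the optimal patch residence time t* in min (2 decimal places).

Maximise g(t)/(T+t): set derivative to zero → g'(t)(T+t) = g(t).
g'(t) = 160·20/(t + 20)². Setting 160·20/(t+20)² = 160t/[(t+20)(25+t)] gives 20(25+t) = t(t+20), so t² = 20×25 = 500.
t* = √500 = 22.36 min.

22.36 min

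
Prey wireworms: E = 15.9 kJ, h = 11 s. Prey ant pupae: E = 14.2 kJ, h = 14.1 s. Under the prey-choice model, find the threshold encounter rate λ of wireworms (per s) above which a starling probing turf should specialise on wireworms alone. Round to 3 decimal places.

Drop ant pupae once their profitability E₂/h₂ falls below the rate achievable on wireworms alone: E₂/h₂ = λE₁/(1 + λh₁).
Solve for λ: λE₁h₂ = E₂(1 + λh₁) → λ(E₁h₂ − E₂h₁) = E₂ → λ = E₂/(E₁h₂ − E₂h₁).
λ = 14.2/(15.9×14.1 − 14.2×11) = 14.2/67.99 = 0.2089 per s.

0.209 per s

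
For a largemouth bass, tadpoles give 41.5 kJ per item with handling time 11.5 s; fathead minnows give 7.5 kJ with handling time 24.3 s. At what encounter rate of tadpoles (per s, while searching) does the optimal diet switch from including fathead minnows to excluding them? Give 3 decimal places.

0.008 per s

The zero-one rule: include fathead minnows iff E₂/h₂ > λE₁/(1+λh₁). Equality gives the switch point.
λE₁h₂ = E₂ + λE₂h₁ ⇒ λ = E₂/(E₁h₂ − E₂h₁) = 7.5/(1008 − 86.25) = 0.008133 per s.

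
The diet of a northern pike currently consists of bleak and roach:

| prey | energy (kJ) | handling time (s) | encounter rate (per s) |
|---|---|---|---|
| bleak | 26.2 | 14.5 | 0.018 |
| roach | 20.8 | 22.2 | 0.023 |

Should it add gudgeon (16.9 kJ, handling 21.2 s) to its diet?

Current rate: (0.018×26.2 + 0.023×20.8)/(1 + 0.018×14.5 + 0.023×22.2) = 0.5362 kJ/s.
gudgeon: E/h = 16.9/21.2 = 0.7972 kJ/s.
Since 0.7972 > R, including gudgeon increases the long-run rate.

Yes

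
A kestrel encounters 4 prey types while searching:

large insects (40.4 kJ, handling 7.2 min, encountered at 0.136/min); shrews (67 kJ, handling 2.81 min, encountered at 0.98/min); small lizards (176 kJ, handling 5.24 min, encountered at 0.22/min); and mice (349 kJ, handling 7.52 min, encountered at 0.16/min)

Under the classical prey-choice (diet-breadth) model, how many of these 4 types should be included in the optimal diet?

Profitabilities (E/h, kJ/min): mice 46.4, small lizards 33.6, shrews 23.8, large insects 5.61. Add prey in this order while the next type's profitability exceeds the intake rate on those already taken.
Rate on top 1: 25.34. small lizards: 33.6 > 25.34 → include.
Rate on top 2: 28.18. shrews: 23.8 < 28.18 → exclude; stop.
Optimal diet: mice, small lizards — 2 of 4 types.

2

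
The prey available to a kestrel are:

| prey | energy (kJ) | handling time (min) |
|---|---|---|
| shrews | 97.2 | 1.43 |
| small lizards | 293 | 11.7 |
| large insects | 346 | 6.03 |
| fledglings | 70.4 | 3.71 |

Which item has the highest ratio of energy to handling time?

Profitability E/h (kJ/min): shrews = 97.2/1.43 = 68, small lizards = 293/11.7 = 25, large insects = 346/6.03 = 57.4, fledglings = 70.4/3.71 = 19.
Ranked: shrews > large insects > small lizards > fledglings.

shrews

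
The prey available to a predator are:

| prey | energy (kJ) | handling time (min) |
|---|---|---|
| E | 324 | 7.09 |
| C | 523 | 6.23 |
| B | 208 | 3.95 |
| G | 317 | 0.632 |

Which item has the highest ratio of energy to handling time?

In descending order of E/h:
G: 317/0.632 = 502 kJ/min
C: 523/6.23 = 83.9 kJ/min
B: 208/3.95 = 52.7 kJ/min
E: 324/7.09 = 45.7 kJ/min

G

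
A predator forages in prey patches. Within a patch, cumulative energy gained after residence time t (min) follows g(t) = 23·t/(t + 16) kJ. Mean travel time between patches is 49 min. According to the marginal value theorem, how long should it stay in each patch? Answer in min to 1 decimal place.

Maximise g(t)/(T+t): set derivative to zero → g'(t)(T+t) = g(t).
g'(t) = 23·16/(t + 16)². Setting 23·16/(t+16)² = 23t/[(t+16)(49+t)] gives 16(49+t) = t(t+16), so t² = 16×49 = 784.
t* = √784 = 28 min.

28.0 min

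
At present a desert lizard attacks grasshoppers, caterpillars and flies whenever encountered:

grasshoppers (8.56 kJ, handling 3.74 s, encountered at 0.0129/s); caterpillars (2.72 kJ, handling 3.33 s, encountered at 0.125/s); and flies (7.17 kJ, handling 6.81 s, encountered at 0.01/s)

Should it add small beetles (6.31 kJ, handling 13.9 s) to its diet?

Intake rate on the current diet: R = (0.0129×8.56 + 0.125×2.72 + 0.01×7.17) / (1 + 0.0129×3.74 + 0.125×3.33 + 0.01×6.81) = 0.5221/1.533 = 0.3407 kJ/s.
small beetles: E/h = 6.31/13.9 = 0.454 kJ/s.
Since 0.454 > R, including small beetles increases the long-run rate.

Yes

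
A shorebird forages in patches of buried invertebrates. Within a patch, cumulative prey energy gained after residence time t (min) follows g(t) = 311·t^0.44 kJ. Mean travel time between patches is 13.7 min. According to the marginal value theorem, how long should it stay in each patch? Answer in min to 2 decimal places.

10.76 min

Maximise g(t)/(T+t): set derivative to zero → g'(t)(T+t) = g(t).
g'(t) = 0.44·311·t^-0.56. Setting 0.44·311·t^-0.56 = 311·t^0.44/(13.7+t) gives 0.44(13.7+t) = t, so 0.56·t = 0.44×13.7.
t* = 0.44×13.7/0.56 = 10.76 min.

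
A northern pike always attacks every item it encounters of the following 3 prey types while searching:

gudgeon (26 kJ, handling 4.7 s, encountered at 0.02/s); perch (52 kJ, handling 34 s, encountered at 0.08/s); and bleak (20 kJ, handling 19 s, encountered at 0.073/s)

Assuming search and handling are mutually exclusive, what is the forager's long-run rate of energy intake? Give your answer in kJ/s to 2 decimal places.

1.18 kJ/s

Energy encountered per unit search time: 0.02×26 + 0.08×52 + 0.073×20 = 6.14 kJ/s.
Handling time per unit search time: 0.02×4.7 + 0.08×34 + 0.073×19 = 4.201.
Rate = 6.14/(1 + 4.201) = 1.181 kJ/s.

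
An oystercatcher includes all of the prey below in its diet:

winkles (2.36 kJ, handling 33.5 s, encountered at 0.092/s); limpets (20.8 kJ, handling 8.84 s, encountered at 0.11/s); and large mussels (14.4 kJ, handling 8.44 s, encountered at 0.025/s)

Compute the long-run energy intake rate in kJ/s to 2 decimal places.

R = (0.092×2.36 + 0.11×20.8 + 0.025×14.4) / (1 + 0.092×33.5 + 0.11×8.84 + 0.025×8.44) = 2.865/5.265 = 0.5441 kJ/s.

0.54 kJ/s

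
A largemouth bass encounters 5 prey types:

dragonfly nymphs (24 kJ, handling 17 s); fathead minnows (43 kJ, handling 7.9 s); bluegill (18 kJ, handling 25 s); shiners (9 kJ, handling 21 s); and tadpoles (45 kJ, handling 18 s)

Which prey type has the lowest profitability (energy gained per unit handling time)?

In descending order of E/h:
fathead minnows: 43/7.9 = 5.44 kJ/s
tadpoles: 45/18 = 2.5 kJ/s
dragonfly nymphs: 24/17 = 1.41 kJ/s
bluegill: 18/25 = 0.72 kJ/s
shiners: 9/21 = 0.429 kJ/s

shiners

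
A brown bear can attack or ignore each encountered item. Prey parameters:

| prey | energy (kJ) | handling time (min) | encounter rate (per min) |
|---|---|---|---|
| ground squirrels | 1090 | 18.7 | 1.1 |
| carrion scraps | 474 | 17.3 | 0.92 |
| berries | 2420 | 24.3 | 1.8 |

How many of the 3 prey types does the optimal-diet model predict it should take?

1

Profitabilities (E/h, kJ/min): berries 99.6, ground squirrels 58.3, carrion scraps 27.4. Add prey in this order while the next type's profitability exceeds the intake rate on those already taken.
Rate on top 1: 97.36. ground squirrels: 58.3 < 97.36 → exclude; stop.
Optimal diet: berries — 1 of 3 types.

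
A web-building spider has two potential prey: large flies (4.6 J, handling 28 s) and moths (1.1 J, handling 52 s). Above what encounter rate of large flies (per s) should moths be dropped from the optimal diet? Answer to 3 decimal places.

At the threshold, the rate on large flies alone equals the profitability of moths: λ·4.6/(1 + λ·28) = 1.1/52 = 0.02115.
Rearranging, λ(4.6 − 0.02115×28) = 0.02115, so λ = 0.02115/4.008 = 0.005278 per s.

0.005 per s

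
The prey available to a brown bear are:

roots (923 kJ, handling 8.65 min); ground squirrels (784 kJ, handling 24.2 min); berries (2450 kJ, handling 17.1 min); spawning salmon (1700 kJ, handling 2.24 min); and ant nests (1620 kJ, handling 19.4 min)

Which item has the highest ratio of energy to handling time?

In descending order of E/h:
spawning salmon: 1700/2.24 = 759 kJ/min
berries: 2450/17.1 = 143 kJ/min
roots: 923/8.65 = 107 kJ/min
ant nests: 1620/19.4 = 83.5 kJ/min
ground squirrels: 784/24.2 = 32.4 kJ/min

spawning salmon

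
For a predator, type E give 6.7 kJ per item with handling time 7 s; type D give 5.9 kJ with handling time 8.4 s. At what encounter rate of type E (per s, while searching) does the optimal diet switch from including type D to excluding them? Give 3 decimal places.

Drop type D once their profitability E₂/h₂ falls below the rate achievable on type E alone: E₂/h₂ = λE₁/(1 + λh₁).
Solve for λ: λE₁h₂ = E₂(1 + λh₁) → λ(E₁h₂ − E₂h₁) = E₂ → λ = E₂/(E₁h₂ − E₂h₁).
λ = 5.9/(6.7×8.4 − 5.9×7) = 5.9/14.98 = 0.3939 per s.

0.394 per s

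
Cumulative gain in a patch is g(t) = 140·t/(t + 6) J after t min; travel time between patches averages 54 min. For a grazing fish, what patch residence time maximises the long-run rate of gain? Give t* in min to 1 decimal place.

By the marginal value theorem, leave when the instantaneous gain rate g'(t) equals the habitat-wide average g(t)/(T + t).
g'(t) = 140·6/(t + 6)². Setting 140·6/(t+6)² = 140t/[(t+6)(54+t)] gives 6(54+t) = t(t+6), so t² = 6×54 = 324.
t* = √324 = 18 min.

18.0 min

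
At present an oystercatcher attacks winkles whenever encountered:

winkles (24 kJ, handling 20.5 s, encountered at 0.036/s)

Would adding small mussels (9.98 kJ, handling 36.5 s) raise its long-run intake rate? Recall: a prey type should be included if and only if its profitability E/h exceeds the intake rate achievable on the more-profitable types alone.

No

Current rate: (0.036×24)/(1 + 0.036×20.5) = 0.4971 kJ/s.
Profitability of small mussels: 9.98/36.5 = 0.2734 kJ/s.
Since 0.2734 < R, time spent handling small mussels is better spent searching.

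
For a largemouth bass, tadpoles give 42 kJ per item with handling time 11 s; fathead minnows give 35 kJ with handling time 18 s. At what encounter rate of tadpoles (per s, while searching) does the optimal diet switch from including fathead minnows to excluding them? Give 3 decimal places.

0.094 per s

At the threshold, the rate on tadpoles alone equals the profitability of fathead minnows: λ·42/(1 + λ·11) = 35/18 = 1.944.
Rearranging, λ(42 − 1.944×11) = 1.944, so λ = 1.944/20.61 = 0.09434 per s.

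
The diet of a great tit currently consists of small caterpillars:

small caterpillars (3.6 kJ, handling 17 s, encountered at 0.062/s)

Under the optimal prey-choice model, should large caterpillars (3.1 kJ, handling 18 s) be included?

Yes

Current rate: (0.062×3.6)/(1 + 0.062×17) = 0.1087 kJ/s.
Profitability of large caterpillars: 3.1/18 = 0.1722 kJ/s.
Since 0.1722 > R, including large caterpillars increases the long-run rate.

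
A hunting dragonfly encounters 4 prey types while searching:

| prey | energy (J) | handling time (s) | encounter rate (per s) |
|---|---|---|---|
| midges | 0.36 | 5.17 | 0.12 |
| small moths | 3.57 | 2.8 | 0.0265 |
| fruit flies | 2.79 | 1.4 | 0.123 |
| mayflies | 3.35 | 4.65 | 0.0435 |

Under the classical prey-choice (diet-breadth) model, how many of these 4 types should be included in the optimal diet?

E/h in descending order: fruit flies 1.99, small moths 1.28, mayflies 0.72, midges 0.0696 J/s. The optimal diet is the largest prefix of this list for which every included type satisfies E_i/h_i > R on the types above it.
Rate on top 1: 0.2928. small moths: 1.28 > 0.2928 → include.
Rate on top 2: 0.3512. mayflies: 0.72 > 0.3512 → include.
Rate on top 3: 0.4028. midges: 0.0696 < 0.4028 → exclude; stop.
Optimal diet: fruit flies, small moths, mayflies — 3 of 4 types.

3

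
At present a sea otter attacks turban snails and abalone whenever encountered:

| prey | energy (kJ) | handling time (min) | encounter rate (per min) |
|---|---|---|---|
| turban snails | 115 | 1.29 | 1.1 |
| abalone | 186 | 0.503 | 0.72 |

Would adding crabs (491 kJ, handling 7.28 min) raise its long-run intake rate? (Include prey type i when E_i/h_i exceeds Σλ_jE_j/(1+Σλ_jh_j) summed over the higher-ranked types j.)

No

On turban snails and abalone alone, R = ΣλE/(1+Σλh) = 260.4/2.781 = 93.64 kJ/min.
Profitability of crabs: 491/7.28 = 67.45 kJ/min.
67.45 < 93.64, so adding crabs would lower the average — exclude it.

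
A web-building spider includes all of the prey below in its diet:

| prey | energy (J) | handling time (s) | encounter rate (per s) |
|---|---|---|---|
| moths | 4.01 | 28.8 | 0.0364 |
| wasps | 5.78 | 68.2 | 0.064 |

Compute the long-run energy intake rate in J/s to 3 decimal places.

Energy encountered per unit search time: 0.0364×4.01 + 0.064×5.78 = 0.5159 J/s.
Handling time per unit search time: 0.0364×28.8 + 0.064×68.2 = 5.413.
Rate = 0.5159/(1 + 5.413) = 0.08044 J/s.

0.080 J/s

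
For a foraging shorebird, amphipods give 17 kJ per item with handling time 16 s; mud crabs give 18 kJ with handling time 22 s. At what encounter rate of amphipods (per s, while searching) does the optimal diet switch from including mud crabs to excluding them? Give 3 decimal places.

The zero-one rule: include mud crabs iff E₂/h₂ > λE₁/(1+λh₁). Equality gives the switch point.
λE₁h₂ = E₂ + λE₂h₁ ⇒ λ = E₂/(E₁h₂ − E₂h₁) = 18/(374 − 288) = 0.2093 per s.

0.209 per s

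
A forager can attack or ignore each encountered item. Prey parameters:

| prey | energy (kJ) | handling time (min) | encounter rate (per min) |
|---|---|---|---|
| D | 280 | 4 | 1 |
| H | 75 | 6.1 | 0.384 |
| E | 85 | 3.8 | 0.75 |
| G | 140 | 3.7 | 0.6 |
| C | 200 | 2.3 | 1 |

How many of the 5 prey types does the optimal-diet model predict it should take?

E/h in descending order: C 87, D 70, G 37.8, E 22.4, H 12.3 kJ/min. The optimal diet is the largest prefix of this list for which every included type satisfies E_i/h_i > R on the types above it.
Rate on top 1: 60.61. D: 70 > 60.61 → include.
Rate on top 2: 65.75. G: 37.8 < 65.75 → exclude; stop.
Optimal diet: C, D — 2 of 5 types.

2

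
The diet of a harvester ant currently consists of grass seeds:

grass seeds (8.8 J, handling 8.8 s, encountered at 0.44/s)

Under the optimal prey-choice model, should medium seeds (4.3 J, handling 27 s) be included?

No

Current rate: (0.44×8.8)/(1 + 0.44×8.8) = 0.7947 J/s.
medium seeds: E/h = 4.3/27 = 0.1593 J/s.
0.1593 < 0.7947, so adding medium seeds would lower the average — exclude it.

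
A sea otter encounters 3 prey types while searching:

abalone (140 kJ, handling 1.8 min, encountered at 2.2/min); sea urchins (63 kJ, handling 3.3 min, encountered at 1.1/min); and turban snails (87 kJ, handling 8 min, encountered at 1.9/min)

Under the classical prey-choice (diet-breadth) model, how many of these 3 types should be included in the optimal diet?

E/h in descending order: abalone 77.8, sea urchins 19.1, turban snails 10.9 kJ/min. The optimal diet is the largest prefix of this list for which every included type satisfies E_i/h_i > R on the types above it.
Rate on top 1: 62.1. sea urchins: 19.1 < 62.1 → exclude; stop.
Optimal diet: abalone — 1 of 3 types.

1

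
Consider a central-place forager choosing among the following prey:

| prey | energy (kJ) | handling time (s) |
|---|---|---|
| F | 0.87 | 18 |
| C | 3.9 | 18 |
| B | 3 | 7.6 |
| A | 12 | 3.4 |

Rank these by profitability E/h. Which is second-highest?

B

In descending order of E/h:
A: 12/3.4 = 3.53 kJ/s
B: 3/7.6 = 0.395 kJ/s
C: 3.9/18 = 0.217 kJ/s
F: 0.87/18 = 0.0483 kJ/s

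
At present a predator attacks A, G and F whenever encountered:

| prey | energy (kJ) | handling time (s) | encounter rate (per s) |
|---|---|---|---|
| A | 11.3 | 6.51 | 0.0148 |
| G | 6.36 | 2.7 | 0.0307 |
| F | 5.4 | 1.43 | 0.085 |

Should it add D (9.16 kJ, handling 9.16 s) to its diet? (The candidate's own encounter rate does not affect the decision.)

Yes

Current rate: (0.0148×11.3 + 0.0307×6.36 + 0.085×5.4)/(1 + 0.0148×6.51 + 0.0307×2.7 + 0.085×1.43) = 0.6315 kJ/s.
D: E/h = 9.16/9.16 = 1 kJ/s.
1 > 0.6315, so adding D raises the average — include it.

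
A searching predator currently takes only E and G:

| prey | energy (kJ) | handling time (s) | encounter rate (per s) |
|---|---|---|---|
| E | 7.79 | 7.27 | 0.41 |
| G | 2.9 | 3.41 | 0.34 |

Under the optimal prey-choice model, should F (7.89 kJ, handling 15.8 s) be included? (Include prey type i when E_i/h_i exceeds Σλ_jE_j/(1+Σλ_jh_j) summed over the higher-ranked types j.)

On E and G alone, R = ΣλE/(1+Σλh) = 4.18/5.14 = 0.8132 kJ/s.
Profitability of F: 7.89/15.8 = 0.4994 kJ/s.
Since 0.4994 < R, time spent handling F is better spent searching.

No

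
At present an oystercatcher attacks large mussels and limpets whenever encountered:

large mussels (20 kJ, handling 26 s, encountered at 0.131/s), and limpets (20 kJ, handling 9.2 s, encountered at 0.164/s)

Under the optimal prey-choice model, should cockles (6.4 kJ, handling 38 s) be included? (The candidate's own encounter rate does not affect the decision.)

Intake rate on the current diet: R = (0.131×20 + 0.164×20) / (1 + 0.131×26 + 0.164×9.2) = 5.9/5.915 = 0.9975 kJ/s.
cockles: E/h = 6.4/38 = 0.1684 kJ/s.
Since 0.1684 < R, time spent handling cockles is better spent searching.

No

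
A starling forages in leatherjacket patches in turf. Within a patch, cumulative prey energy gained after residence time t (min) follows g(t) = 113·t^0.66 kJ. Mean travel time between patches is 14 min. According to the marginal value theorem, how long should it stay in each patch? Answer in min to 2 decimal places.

Optimal t* satisfies g'(t*) = g(t*)/(T + t*).
g'(t) = 0.66·113·t^-0.34. Setting 0.66·113·t^-0.34 = 113·t^0.66/(14+t) gives 0.66(14+t) = t, so 0.34·t = 0.66×14.
t* = 0.66×14/0.34 = 27.18 min.

27.18 min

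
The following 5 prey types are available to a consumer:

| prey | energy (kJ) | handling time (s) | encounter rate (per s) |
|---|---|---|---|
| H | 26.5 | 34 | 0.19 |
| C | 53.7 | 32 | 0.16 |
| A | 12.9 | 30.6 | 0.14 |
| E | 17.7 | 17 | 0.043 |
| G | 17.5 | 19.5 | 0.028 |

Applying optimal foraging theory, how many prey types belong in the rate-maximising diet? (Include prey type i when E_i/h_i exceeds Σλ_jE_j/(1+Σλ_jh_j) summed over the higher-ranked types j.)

Rank by E/h (kJ/s): C 1.68, E 1.04, G 0.897, H 0.779, A 0.422. Include each in turn until the next type's E/h falls below the running intake rate.
Rate on top 1: 1.404. E: 1.04 < 1.404 → exclude; stop.
Optimal diet: C — 1 of 5 types.

1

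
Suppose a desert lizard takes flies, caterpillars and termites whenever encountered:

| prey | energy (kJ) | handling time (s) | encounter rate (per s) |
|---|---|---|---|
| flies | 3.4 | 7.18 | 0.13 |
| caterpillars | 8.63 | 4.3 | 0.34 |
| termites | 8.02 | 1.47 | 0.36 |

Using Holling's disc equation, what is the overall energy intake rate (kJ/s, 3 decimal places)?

1.596 kJ/s

Energy encountered per unit search time: 0.13×3.4 + 0.34×8.63 + 0.36×8.02 = 6.263 kJ/s.
Handling time per unit search time: 0.13×7.18 + 0.34×4.3 + 0.36×1.47 = 2.925.
Rate = 6.263/(1 + 2.925) = 1.596 kJ/s.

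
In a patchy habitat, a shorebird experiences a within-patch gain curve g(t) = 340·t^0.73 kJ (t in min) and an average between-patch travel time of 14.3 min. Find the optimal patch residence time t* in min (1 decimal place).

Maximise g(t)/(T+t): set derivative to zero → g'(t)(T+t) = g(t).
g'(t) = 0.73·340·t^-0.27. Setting 0.73·340·t^-0.27 = 340·t^0.73/(14.3+t) gives 0.73(14.3+t) = t, so 0.27·t = 0.73×14.3.
t* = 0.73×14.3/0.27 = 38.66 min.

38.7 min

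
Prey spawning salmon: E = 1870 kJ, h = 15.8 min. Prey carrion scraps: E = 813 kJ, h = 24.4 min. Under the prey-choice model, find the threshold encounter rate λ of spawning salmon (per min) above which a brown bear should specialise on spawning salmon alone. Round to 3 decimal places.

0.025 per min

At the threshold, the rate on spawning salmon alone equals the profitability of carrion scraps: λ·1870/(1 + λ·15.8) = 813/24.4 = 33.32.
Rearranging, λ(1870 − 33.32×15.8) = 33.32, so λ = 33.32/1344 = 0.0248 per min.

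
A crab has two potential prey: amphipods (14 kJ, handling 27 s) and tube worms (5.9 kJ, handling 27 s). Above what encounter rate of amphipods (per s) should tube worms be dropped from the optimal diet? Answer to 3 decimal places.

0.027 per s

At the threshold, the rate on amphipods alone equals the profitability of tube worms: λ·14/(1 + λ·27) = 5.9/27 = 0.2185.
Rearranging, λ(14 − 0.2185×27) = 0.2185, so λ = 0.2185/8.1 = 0.02698 per s.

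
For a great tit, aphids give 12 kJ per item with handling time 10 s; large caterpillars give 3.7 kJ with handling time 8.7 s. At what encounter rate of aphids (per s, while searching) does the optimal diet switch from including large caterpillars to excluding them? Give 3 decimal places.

0.055 per s

At the threshold, the rate on aphids alone equals the profitability of large caterpillars: λ·12/(1 + λ·10) = 3.7/8.7 = 0.4253.
Rearranging, λ(12 − 0.4253×10) = 0.4253, so λ = 0.4253/7.747 = 0.0549 per s.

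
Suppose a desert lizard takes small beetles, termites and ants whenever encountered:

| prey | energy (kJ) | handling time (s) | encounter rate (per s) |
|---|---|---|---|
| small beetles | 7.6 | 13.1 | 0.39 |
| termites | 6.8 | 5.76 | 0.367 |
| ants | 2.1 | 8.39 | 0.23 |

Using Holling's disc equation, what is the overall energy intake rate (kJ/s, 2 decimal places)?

Energy encountered per unit search time: 0.39×7.6 + 0.367×6.8 + 0.23×2.1 = 5.943 kJ/s.
Handling time per unit search time: 0.39×13.1 + 0.367×5.76 + 0.23×8.39 = 9.153.
Rate = 5.943/(1 + 9.153) = 0.5853 kJ/s.

0.59 kJ/s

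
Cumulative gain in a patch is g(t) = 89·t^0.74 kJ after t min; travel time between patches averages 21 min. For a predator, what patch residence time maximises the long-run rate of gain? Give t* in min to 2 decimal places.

Optimal t* satisfies g'(t*) = g(t*)/(T + t*).
g'(t) = 0.74·89·t^-0.26. Setting 0.74·89·t^-0.26 = 89·t^0.74/(21+t) gives 0.74(21+t) = t, so 0.26·t = 0.74×21.
t* = 0.74×21/0.26 = 59.77 min.

59.77 min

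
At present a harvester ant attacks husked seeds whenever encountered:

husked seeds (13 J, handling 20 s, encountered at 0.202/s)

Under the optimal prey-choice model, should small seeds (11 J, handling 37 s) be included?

On husked seeds alone, R = ΣλE/(1+Σλh) = 2.626/5.04 = 0.521 J/s.
small seeds: E/h = 11/37 = 0.2973 J/s.
0.2973 < 0.521, so adding small seeds would lower the average — exclude it.

No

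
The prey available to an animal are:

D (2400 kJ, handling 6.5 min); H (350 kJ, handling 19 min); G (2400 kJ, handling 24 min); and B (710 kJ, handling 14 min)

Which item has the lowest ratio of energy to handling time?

H

Profitability E/h (kJ/min): D = 2400/6.5 = 369, H = 350/19 = 18.4, G = 2400/24 = 100, B = 710/14 = 50.7.
Ranked: D > G > B > H.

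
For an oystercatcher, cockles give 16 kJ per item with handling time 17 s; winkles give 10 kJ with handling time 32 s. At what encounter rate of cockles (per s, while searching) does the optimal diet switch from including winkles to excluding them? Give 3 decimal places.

Drop winkles once their profitability E₂/h₂ falls below the rate achievable on cockles alone: E₂/h₂ = λE₁/(1 + λh₁).
Solve for λ: λE₁h₂ = E₂(1 + λh₁) → λ(E₁h₂ − E₂h₁) = E₂ → λ = E₂/(E₁h₂ − E₂h₁).
λ = 10/(16×32 − 10×17) = 10/342 = 0.02924 per s.

0.029 per s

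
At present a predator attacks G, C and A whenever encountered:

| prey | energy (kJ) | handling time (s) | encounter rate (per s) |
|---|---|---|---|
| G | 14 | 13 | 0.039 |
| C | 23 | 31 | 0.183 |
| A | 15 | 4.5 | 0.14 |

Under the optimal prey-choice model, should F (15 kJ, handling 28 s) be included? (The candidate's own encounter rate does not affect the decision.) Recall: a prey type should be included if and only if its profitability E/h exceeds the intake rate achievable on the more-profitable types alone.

Current rate: (0.039×14 + 0.183×23 + 0.14×15)/(1 + 0.039×13 + 0.183×31 + 0.14×4.5) = 0.8777 kJ/s.
F: E/h = 15/28 = 0.5357 kJ/s.
0.5357 < 0.8777, so adding F would lower the average — exclude it.

No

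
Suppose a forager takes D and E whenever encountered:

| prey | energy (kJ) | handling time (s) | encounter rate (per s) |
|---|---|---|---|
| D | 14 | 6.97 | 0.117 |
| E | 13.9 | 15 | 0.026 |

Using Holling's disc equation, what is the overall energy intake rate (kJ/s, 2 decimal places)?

R = (0.117×14 + 0.026×13.9) / (1 + 0.117×6.97 + 0.026×15) = 1.999/2.205 = 0.9066 kJ/s.

0.91 kJ/s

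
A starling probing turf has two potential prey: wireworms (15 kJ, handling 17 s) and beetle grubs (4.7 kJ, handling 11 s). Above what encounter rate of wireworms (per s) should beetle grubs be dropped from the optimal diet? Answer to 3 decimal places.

The zero-one rule: include beetle grubs iff E₂/h₂ > λE₁/(1+λh₁). Equality gives the switch point.
λE₁h₂ = E₂ + λE₂h₁ ⇒ λ = E₂/(E₁h₂ − E₂h₁) = 4.7/(165 − 79.9) = 0.05523 per s.

0.055 per s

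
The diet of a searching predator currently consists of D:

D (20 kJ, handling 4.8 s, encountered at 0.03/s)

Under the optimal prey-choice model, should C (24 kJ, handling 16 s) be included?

Yes

Intake rate on the current diet: R = (0.03×20) / (1 + 0.03×4.8) = 0.6/1.144 = 0.5245 kJ/s.
Profitability of C: 24/16 = 1.5 kJ/s.
Since 1.5 > R, including C increases the long-run rate.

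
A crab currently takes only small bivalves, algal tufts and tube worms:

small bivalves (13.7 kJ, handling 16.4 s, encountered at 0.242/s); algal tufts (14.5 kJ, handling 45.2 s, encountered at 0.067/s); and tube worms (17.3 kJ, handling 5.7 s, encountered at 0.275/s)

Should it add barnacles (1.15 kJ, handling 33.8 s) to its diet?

No

On small bivalves, algal tufts and tube worms alone, R = ΣλE/(1+Σλh) = 9.044/9.565 = 0.9456 kJ/s.
barnacles: E/h = 1.15/33.8 = 0.03402 kJ/s.
0.03402 < 0.9456, so adding barnacles would lower the average — exclude it.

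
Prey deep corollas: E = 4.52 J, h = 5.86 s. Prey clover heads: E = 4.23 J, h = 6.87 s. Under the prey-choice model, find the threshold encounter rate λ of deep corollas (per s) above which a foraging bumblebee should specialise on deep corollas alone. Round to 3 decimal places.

At the threshold, the rate on deep corollas alone equals the profitability of clover heads: λ·4.52/(1 + λ·5.86) = 4.23/6.87 = 0.6157.
Rearranging, λ(4.52 − 0.6157×5.86) = 0.6157, so λ = 0.6157/0.9119 = 0.6752 per s.

0.675 per s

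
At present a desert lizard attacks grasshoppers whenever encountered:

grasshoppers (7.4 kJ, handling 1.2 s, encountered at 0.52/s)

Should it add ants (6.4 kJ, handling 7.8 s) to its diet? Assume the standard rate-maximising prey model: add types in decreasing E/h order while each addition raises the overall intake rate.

Intake rate on the current diet: R = (0.52×7.4) / (1 + 0.52×1.2) = 3.848/1.624 = 2.369 kJ/s.
ants: E/h = 6.4/7.8 = 0.8205 kJ/s.
0.8205 < 2.369, so adding ants would lower the average — exclude it.

No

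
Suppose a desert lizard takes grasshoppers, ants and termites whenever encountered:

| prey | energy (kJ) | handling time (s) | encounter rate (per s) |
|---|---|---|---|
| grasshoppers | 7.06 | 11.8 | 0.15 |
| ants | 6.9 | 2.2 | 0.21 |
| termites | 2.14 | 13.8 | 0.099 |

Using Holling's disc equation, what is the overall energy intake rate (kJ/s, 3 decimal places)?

0.592 kJ/s

R = Σλ_iE_i / (1 + Σλ_ih_i)
Numerator: 0.15×7.06 + 0.21×6.9 + 0.099×2.14 = 2.72
Denominator: 1 + 0.15×11.8 + 0.21×2.2 + 0.099×13.8 = 4.598
R = 2.72/4.598 = 0.5915 kJ/s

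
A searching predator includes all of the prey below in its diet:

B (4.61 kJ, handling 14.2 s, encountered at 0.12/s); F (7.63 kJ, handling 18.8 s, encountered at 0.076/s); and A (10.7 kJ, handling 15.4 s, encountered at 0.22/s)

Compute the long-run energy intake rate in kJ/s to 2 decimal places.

R = (0.12×4.61 + 0.076×7.63 + 0.22×10.7) / (1 + 0.12×14.2 + 0.076×18.8 + 0.22×15.4) = 3.487/7.521 = 0.4637 kJ/s.

0.46 kJ/s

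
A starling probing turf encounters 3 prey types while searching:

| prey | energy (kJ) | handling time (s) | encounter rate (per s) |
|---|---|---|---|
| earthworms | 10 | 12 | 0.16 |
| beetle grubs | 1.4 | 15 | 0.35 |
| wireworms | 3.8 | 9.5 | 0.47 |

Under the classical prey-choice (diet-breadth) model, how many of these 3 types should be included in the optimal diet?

1

Rank by E/h (kJ/s): earthworms 0.833, wireworms 0.4, beetle grubs 0.0933. Include each in turn until the next type's E/h falls below the running intake rate.
Rate on top 1: 0.5479. wireworms: 0.4 < 0.5479 → exclude; stop.
Optimal diet: earthworms — 1 of 3 types.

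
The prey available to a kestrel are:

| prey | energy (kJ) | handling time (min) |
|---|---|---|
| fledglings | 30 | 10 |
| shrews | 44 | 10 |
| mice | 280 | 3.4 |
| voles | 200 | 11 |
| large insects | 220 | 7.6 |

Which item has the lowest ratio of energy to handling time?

Profitability E/h (kJ/min): fledglings = 30/10 = 3, shrews = 44/10 = 4.4, mice = 280/3.4 = 82.4, voles = 200/11 = 18.2, large insects = 220/7.6 = 28.9.
Ranked: mice > large insects > voles > shrews > fledglings.

fledglings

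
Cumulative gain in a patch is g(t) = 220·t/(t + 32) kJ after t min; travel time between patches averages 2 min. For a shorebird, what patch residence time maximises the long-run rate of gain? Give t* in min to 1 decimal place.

8.0 min

By the marginal value theorem, leave when the instantaneous gain rate g'(t) equals the habitat-wide average g(t)/(T + t).
g'(t) = 220·32/(t + 32)². Setting 220·32/(t+32)² = 220t/[(t+32)(2+t)] gives 32(2+t) = t(t+32), so t² = 32×2 = 64.
t* = √64 = 8 min.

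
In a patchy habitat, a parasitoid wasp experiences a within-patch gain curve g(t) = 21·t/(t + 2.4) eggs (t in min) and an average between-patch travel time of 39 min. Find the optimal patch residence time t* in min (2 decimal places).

By the marginal value theorem, leave when the instantaneous gain rate g'(t) equals the habitat-wide average g(t)/(T + t).
g'(t) = 21·2.4/(t + 2.4)². Setting 21·2.4/(t+2.4)² = 21t/[(t+2.4)(39+t)] gives 2.4(39+t) = t(t+2.4), so t² = 2.4×39 = 93.6.
t* = √93.6 = 9.675 min.

9.67 min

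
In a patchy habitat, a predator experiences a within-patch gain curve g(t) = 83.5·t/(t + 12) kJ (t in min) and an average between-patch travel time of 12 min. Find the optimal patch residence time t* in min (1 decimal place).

12.0 min

Maximise g(t)/(T+t): set derivative to zero → g'(t)(T+t) = g(t).
g'(t) = 83.5·12/(t + 12)². Setting 83.5·12/(t+12)² = 83.5t/[(t+12)(12+t)] gives 12(12+t) = t(t+12), so t² = 12×12 = 144.
t* = √144 = 12 min.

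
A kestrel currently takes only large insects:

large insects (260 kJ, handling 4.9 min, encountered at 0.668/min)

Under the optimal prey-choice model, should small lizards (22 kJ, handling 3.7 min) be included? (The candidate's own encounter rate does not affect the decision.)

No

Intake rate on the current diet: R = (0.668×260) / (1 + 0.668×4.9) = 173.7/4.273 = 40.64 kJ/min.
Profitability of small lizards: 22/3.7 = 5.946 kJ/min.
5.946 < 40.64, so adding small lizards would lower the average — exclude it.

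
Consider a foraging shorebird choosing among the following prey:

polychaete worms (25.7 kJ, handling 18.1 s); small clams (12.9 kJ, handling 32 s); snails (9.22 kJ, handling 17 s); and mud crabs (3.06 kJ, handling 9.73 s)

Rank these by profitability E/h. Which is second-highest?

snails

In descending order of E/h:
polychaete worms: 25.7/18.1 = 1.42 kJ/s
snails: 9.22/17 = 0.542 kJ/s
small clams: 12.9/32 = 0.403 kJ/s
mud crabs: 3.06/9.73 = 0.314 kJ/s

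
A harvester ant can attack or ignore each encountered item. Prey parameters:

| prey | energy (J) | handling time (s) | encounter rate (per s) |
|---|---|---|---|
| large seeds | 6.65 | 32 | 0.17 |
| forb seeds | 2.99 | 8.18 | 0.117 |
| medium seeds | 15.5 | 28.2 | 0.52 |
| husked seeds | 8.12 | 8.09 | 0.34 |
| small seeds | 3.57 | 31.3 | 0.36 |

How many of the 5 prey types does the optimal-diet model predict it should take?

1

Rank by E/h (J/s): husked seeds 1, medium seeds 0.55, forb seeds 0.366, large seeds 0.208, small seeds 0.114. Include each in turn until the next type's E/h falls below the running intake rate.
Rate on top 1: 0.7361. medium seeds: 0.55 < 0.7361 → exclude; stop.
Optimal diet: husked seeds — 1 of 5 types.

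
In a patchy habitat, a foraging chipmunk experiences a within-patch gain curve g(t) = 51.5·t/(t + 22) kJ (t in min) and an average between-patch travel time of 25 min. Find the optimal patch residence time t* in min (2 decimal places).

23.45 min

Maximise g(t)/(T+t): set derivative to zero → g'(t)(T+t) = g(t).
g'(t) = 51.5·22/(t + 22)². Setting 51.5·22/(t+22)² = 51.5t/[(t+22)(25+t)] gives 22(25+t) = t(t+22), so t² = 22×25 = 550.
t* = √550 = 23.45 min.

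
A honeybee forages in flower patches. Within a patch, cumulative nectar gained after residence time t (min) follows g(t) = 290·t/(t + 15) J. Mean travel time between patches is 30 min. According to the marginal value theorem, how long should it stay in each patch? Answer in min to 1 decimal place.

Maximise g(t)/(T+t): set derivative to zero → g'(t)(T+t) = g(t).
g'(t) = 290·15/(t + 15)². Setting 290·15/(t+15)² = 290t/[(t+15)(30+t)] gives 15(30+t) = t(t+15), so t² = 15×30 = 450.
t* = √450 = 21.21 min.

21.2 min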